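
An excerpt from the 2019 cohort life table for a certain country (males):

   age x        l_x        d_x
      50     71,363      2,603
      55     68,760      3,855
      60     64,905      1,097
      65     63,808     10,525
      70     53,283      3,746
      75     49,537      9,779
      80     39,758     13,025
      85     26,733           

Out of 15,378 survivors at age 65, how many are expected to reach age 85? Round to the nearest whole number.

6443

The relevant probability is 26,733/63,808 = 0.418960.
Expected number = 15,378 × 0.418960 = 6443.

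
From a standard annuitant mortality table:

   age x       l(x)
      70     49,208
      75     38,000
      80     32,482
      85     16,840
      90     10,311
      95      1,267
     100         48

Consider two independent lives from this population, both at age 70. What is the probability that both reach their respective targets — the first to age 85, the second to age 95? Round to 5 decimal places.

0.00881

p₁ = l(85)/l(70) = 16,840/49,208 = 0.342221; p₂ = l(95)/l(70) = 1,267/49,208 = 0.025748.
P(both) = p₁ × p₂ = 0.342221 × 0.025748 = 0.008812.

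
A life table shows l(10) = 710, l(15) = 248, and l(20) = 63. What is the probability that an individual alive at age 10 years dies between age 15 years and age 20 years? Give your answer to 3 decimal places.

0.261

This is the probability of reaching 15 but not 20, conditional on being alive at 10: (l(15) − l(20)) / l(10).
= (248 − 63) / 710 = 185 / 710 = 0.260563.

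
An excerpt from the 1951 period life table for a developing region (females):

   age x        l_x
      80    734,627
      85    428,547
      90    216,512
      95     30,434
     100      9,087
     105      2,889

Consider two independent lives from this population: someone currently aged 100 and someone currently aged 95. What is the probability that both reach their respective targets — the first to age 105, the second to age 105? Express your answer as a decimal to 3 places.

p₁ = l_105/l_100 = 2,889/9,087 = 0.317927; p₂ = l_105/l_95 = 2,889/30,434 = 0.094927.
P(both) = p₁ × p₂ = 0.317927 × 0.094927 = 0.030180.

0.030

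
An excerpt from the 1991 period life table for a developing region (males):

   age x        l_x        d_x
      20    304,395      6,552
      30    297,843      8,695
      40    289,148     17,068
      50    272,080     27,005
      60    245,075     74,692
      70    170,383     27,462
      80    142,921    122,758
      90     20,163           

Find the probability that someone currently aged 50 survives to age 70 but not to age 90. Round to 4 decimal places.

0.5521

This is the probability of reaching 70 but not 90, conditional on being alive at 50: (l_70 − l_90) / l_50.
= (170,383 − 20,163) / 272,080 = 150,220 / 272,080 = 0.552117.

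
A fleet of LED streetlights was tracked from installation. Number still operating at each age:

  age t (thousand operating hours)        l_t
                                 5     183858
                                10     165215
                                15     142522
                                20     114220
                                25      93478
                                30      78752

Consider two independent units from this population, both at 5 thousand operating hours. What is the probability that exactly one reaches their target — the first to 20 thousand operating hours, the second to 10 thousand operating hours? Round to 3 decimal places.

0.403

p₁ = l_20/l_5 = 114220/183858 = 0.621240; p₂ = l_10/l_5 = 165215/183858 = 0.898601.
P(exactly one) = p₁(1−p₂) + (1−p₁)p₂ = 0.062993 + 0.340354 = 0.403347.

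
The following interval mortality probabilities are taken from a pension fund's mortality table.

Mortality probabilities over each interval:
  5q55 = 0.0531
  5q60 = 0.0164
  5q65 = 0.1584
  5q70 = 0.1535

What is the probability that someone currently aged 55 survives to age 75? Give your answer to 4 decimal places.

0.6635

20p55 = (1 − 0.0531) × (1 − 0.0164) × (1 − 0.1584) × (1 − 0.1535).
= 0.9469 × 0.9836 × 0.8416 × 0.8465 = 0.663522.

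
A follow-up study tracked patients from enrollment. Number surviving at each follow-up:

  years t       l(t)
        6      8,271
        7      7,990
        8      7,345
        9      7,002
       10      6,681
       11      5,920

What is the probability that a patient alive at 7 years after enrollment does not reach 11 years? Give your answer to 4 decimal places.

0.2591

P(die before 11 | alive at 7) = 1 − l(11)/l(7) = 1 − 5,920/7,990 = (2,070)/7,990 = 0.259074.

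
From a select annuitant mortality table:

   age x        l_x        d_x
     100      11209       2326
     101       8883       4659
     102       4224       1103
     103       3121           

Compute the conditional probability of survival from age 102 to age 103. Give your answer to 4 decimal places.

We want 1p102 = l_103/l_102.
The conditional survival probability is l_103/l_102 = 3121/4224 = 0.738873.

0.7389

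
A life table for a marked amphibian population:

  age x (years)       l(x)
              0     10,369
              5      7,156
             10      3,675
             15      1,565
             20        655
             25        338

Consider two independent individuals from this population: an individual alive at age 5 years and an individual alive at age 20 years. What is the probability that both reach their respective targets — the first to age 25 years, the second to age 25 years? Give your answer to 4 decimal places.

p₁ = l(25)/l(5) = 338/7,156 = 0.047233; p₂ = l(25)/l(20) = 338/655 = 0.516031.
P(both) = p₁ × p₂ = 0.047233 × 0.516031 = 0.024374.

0.0244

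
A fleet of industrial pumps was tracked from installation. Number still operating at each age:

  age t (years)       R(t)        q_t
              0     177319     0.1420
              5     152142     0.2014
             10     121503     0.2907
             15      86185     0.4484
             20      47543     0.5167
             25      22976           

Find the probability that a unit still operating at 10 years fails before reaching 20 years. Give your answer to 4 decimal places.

P(fail before 20 | operational at 10) = 1 − R(20)/R(10) = 1 − 47543/121503 = (73960)/121503 = 0.608709.

0.6087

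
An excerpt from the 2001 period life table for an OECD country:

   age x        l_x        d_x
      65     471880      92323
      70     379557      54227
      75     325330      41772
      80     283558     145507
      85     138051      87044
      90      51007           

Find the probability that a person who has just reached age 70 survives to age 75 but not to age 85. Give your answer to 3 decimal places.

0.493

We want 5|10q70 = (l_75 − l_85)/l_70.
This is the probability of reaching 75 but not 85, conditional on being alive at 70: (l_75 − l_85) / l_70.
= (325330 − 138051) / 379557 = 187279 / 379557 = 0.493415.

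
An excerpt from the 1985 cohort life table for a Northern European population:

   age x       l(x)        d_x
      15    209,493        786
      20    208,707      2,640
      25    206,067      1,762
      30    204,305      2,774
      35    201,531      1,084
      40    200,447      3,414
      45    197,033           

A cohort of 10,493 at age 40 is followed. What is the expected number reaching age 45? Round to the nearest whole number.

10314

The relevant probability is 197,033/200,447 = 0.982968.
Expected number = 10,493 × 0.982968 = 10314.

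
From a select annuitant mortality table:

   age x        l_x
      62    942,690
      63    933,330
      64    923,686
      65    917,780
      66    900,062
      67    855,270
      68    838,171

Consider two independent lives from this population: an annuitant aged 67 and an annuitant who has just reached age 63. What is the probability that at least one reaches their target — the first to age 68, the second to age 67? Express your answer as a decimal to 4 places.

p₁ = l_68/l_67 = 838,171/855,270 = 0.980007; p₂ = l_67/l_63 = 855,270/933,330 = 0.916364.
P(at least one) = 1 − (1−p₁)(1−p₂) = 1 − 0.019993 × 0.083636 = 0.998328.

0.9983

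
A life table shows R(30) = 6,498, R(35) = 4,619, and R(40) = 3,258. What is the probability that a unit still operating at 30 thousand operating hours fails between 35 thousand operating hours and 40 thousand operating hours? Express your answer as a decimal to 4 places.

0.2094

This is the probability of reaching 35 but not 40, conditional on being operational at 30: (R(35) − R(40)) / R(30).
= (4,619 − 3,258) / 6,498 = 1,361 / 6,498 = 0.209449.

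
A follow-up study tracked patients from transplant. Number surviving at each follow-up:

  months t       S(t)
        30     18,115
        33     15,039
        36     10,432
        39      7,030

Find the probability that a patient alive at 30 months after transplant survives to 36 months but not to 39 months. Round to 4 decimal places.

This is the probability of reaching 36 but not 39, conditional on being alive at 30: (S(36) − S(39)) / S(30).
= (10,432 − 7,030) / 18,115 = 3,402 / 18,115 = 0.187800.

0.1878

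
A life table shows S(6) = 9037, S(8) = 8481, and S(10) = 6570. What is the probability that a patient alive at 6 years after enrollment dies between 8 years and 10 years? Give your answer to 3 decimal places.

0.211

This is the probability of reaching 8 but not 10, conditional on being alive at 6: (S(8) − S(10)) / S(6).
= (8481 − 6570) / 9037 = 1911 / 9037 = 0.211464.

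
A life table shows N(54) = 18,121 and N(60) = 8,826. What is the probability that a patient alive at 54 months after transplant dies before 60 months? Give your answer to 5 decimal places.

P(die before 60 | alive at 54) = 1 − N(60)/N(54) = 1 − 8,826/18,121 = (9,295)/18,121 = 0.512941.

0.51294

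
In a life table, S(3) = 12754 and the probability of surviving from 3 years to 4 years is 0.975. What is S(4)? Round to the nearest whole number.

S(4) = S(3) × p = 12754 × 0.975 = 12435.

12435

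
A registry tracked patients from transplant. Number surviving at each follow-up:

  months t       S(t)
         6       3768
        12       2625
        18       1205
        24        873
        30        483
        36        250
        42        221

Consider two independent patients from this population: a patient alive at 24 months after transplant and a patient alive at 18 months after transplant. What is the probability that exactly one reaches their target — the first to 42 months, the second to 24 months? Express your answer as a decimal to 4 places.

0.6108

p₁ = S(42)/S(24) = 221/873 = 0.253150; p₂ = S(24)/S(18) = 873/1205 = 0.724481.
P(exactly one) = p₁(1−p₂) + (1−p₁)p₂ = 0.069748 + 0.541079 = 0.610826.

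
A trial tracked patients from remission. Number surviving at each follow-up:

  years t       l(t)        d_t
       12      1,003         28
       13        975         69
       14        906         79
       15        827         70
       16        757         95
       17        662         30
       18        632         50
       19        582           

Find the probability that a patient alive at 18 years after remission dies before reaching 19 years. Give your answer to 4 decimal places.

0.0791

P(die before 19 | alive at 18) = 1 − l(19)/l(18) = 1 − 582/632 = (50)/632 = 0.079114.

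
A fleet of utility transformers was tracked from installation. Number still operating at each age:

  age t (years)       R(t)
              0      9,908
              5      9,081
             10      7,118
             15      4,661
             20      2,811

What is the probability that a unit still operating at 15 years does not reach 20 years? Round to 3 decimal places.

P(fail before 20 | operational at 15) = 1 − R(20)/R(15) = 1 − 2,811/4,661 = (1,850)/4,661 = 0.396911.

0.397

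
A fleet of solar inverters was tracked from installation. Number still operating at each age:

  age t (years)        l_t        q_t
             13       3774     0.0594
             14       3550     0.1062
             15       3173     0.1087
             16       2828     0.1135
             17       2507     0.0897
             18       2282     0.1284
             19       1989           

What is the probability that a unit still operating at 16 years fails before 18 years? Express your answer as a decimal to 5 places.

0.19307

P(fail before 18 | operational at 16) = 1 − l_18/l_16 = 1 − 2282/2828 = (546)/2828 = 0.193069.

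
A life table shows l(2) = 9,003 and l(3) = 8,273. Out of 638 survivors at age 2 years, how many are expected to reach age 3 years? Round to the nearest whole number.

The relevant probability is 8,273/9,003 = 0.918916.
Expected number = 638 × 0.918916 = 586.

586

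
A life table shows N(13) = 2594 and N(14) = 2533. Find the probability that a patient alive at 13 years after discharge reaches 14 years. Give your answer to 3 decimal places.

The conditional survival probability is N(14)/N(13) = 2533/2594 = 0.976484.

0.976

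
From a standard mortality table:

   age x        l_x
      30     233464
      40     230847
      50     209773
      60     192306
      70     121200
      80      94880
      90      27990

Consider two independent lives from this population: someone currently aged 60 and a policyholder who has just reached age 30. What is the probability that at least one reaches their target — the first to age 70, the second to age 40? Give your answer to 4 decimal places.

0.9959

p₁ = l_70/l_60 = 121200/192306 = 0.630246; p₂ = l_40/l_30 = 230847/233464 = 0.988791.
P(at least one) = 1 − (1−p₁)(1−p₂) = 1 − 0.369754 × 0.011209 = 0.995855.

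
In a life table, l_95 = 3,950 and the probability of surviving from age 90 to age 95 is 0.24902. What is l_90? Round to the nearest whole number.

l_90 = l_95 / p = 3,950 / 0.24902 = 15862.

15862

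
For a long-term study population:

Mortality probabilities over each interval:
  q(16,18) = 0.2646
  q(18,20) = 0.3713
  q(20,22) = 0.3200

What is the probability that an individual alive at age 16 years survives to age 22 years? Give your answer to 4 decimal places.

0.3144

P(survive 16→22) = (1 − 0.2646) × (1 − 0.3713) × (1 − 0.3200).
= 0.7354 × 0.6287 × 0.6800 = 0.314395.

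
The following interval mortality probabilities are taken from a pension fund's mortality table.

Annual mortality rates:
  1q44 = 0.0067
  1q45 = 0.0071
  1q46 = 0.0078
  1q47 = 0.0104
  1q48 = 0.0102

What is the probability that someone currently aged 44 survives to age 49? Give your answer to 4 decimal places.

The overall survival probability is (1 − 0.0067) × (1 − 0.0071) × (1 − 0.0078) × (1 − 0.0104) × (1 − 0.0102).
= 0.9933 × 0.9929 × 0.9922 × 0.9896 × 0.9898 = 0.958500.

0.9585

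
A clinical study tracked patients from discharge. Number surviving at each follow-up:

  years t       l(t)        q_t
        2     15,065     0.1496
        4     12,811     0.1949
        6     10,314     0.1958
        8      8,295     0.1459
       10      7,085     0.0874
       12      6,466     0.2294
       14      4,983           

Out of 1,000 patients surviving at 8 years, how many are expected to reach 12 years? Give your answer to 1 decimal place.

779.5

The relevant probability is 6,466/8,295 = 0.779506.
Expected number = 1,000 × 0.779506 = 779.5.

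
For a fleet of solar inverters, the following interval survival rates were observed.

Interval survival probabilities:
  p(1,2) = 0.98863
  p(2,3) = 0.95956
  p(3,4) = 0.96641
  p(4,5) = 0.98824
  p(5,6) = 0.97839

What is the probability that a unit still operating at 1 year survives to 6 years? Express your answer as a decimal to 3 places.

Survival from 1 to 6 is the product of surviving each interval: 0.98863 × 0.95956 × 0.96641 × 0.98824 × 0.97839.
= 0.886425.

0.886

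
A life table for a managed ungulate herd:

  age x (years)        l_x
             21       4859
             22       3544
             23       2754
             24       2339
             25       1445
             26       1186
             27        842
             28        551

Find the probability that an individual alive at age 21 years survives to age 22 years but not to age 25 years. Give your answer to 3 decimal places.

This is the probability of reaching 22 but not 25, conditional on being alive at 21: (l_22 − l_25) / l_21.
= (3544 − 1445) / 4859 = 2099 / 4859 = 0.431982.

0.432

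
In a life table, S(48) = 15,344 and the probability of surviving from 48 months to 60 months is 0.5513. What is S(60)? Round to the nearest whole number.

8459

S(60) = S(48) × p = 15,344 × 0.5513 = 8459.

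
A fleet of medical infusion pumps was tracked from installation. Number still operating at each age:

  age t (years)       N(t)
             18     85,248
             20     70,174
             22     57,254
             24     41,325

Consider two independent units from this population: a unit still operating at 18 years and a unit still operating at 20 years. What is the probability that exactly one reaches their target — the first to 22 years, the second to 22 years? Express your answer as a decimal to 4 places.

0.3916

p₁ = N(22)/N(18) = 57,254/85,248 = 0.671617; p₂ = N(22)/N(20) = 57,254/70,174 = 0.815886.
P(exactly one) = p₁(1−p₂) + (1−p₁)p₂ = 0.123654 + 0.267923 = 0.391577.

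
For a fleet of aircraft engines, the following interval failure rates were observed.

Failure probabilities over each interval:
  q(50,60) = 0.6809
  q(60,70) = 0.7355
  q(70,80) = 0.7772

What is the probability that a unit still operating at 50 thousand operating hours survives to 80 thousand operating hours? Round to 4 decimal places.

0.0188

Chaining the interval survival probabilities: (1 − 0.6809) × (1 − 0.7355) × (1 − 0.7772).
= 0.3191 × 0.2645 × 0.2228 = 0.018805.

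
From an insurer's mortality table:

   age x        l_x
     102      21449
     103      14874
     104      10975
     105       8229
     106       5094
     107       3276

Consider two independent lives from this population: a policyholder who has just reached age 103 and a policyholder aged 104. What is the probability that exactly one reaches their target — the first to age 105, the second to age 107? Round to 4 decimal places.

p₁ = l_105/l_103 = 8229/14874 = 0.553247; p₂ = l_107/l_104 = 3276/10975 = 0.298497.
P(exactly one) = p₁(1−p₂) + (1−p₁)p₂ = 0.388104 + 0.133354 = 0.521459.

0.5215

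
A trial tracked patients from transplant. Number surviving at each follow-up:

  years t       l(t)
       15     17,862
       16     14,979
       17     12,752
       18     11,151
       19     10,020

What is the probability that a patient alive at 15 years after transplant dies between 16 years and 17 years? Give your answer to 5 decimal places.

0.12468

This is the probability of reaching 16 but not 17, conditional on being alive at 15: (l(16) − l(17)) / l(15).
= (14,979 − 12,752) / 17,862 = 2,227 / 17,862 = 0.124678.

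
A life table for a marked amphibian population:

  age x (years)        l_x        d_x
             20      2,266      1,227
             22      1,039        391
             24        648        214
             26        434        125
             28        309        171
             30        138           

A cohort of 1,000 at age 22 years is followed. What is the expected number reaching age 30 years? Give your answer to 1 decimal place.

The relevant probability is 138/1,039 = 0.132820.
Expected number = 1,000 × 0.132820 = 132.8.

132.8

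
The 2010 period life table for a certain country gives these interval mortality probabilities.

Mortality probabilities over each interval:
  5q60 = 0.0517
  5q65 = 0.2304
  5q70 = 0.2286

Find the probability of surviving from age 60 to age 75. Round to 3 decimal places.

Chaining the interval survival probabilities: (1 − 0.0517) × (1 − 0.2304) × (1 − 0.2286).
= 0.9483 × 0.7696 × 0.7714 = 0.562977.

0.563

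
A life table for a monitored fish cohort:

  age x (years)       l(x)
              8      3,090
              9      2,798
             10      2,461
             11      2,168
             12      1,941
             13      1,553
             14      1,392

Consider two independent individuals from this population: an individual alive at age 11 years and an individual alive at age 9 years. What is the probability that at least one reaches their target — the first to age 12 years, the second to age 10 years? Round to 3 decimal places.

p₁ = l(12)/l(11) = 1,941/2,168 = 0.895295; p₂ = l(10)/l(9) = 2,461/2,798 = 0.879557.
P(at least one) = 1 − (1−p₁)(1−p₂) = 1 − 0.104705 × 0.120443 = 0.987389.

0.987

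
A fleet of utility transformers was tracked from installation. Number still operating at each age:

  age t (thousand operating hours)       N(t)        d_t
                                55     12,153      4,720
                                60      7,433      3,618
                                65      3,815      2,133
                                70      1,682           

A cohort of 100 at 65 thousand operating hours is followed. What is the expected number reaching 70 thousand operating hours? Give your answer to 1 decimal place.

44.1

The relevant probability is 1,682/3,815 = 0.440891.
Expected number = 100 × 0.440891 = 44.1.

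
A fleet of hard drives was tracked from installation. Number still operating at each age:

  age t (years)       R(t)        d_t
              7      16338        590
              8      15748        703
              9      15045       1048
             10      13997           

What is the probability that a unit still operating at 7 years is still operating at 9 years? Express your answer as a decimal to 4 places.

The conditional survival probability is R(9)/R(7) = 15045/16338 = 0.920859.

0.9209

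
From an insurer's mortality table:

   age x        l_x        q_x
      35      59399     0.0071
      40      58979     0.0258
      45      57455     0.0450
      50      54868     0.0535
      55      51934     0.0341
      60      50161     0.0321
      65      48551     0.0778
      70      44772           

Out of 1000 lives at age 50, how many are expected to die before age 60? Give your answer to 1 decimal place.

The relevant probability is 1 − 50161/54868 = 0.085788.
Expected number = 1000 × 0.085788 = 85.8.

85.8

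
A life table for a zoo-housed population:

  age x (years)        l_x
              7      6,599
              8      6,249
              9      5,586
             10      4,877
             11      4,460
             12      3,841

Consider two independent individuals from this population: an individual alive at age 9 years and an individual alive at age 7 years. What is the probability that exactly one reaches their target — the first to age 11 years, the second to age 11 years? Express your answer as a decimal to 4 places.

p₁ = l_11/l_9 = 4,460/5,586 = 0.798425; p₂ = l_11/l_7 = 4,460/6,599 = 0.675860.
P(exactly one) = p₁(1−p₂) + (1−p₁)p₂ = 0.258801 + 0.136236 = 0.395038.

0.3950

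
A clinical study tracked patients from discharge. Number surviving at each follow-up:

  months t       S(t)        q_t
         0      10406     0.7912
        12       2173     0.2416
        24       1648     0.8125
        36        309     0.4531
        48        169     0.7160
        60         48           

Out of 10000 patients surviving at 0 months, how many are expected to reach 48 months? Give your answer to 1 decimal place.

162.4

The relevant probability is 169/10406 = 0.016241.
Expected number = 10000 × 0.016241 = 162.4.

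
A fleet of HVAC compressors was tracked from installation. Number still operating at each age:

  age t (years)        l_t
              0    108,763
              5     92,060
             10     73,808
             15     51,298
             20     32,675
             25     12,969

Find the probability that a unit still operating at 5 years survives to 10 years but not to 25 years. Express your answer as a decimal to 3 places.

This is the probability of reaching 10 but not 25, conditional on being operational at 5: (l_10 − l_25) / l_5.
= (73,808 − 12,969) / 92,060 = 60,839 / 92,060 = 0.660862.

0.661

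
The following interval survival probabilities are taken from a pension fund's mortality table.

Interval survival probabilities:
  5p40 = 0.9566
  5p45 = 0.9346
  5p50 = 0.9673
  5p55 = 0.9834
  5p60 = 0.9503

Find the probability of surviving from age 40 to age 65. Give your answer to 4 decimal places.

Survival from 40 to 65 is the product of surviving each interval: 0.9566 × 0.9346 × 0.9673 × 0.9834 × 0.9503.
= 0.808180.

0.8082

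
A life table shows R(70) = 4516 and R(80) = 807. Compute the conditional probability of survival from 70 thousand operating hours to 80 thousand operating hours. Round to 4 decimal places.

0.1787

The conditional survival probability is R(80)/R(70) = 807/4516 = 0.178698.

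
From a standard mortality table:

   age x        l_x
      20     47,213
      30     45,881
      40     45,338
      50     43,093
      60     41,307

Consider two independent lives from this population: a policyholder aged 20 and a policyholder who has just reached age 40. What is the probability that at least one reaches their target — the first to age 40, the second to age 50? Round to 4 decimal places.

0.9980

p₁ = l_40/l_20 = 45,338/47,213 = 0.960286; p₂ = l_50/l_40 = 43,093/45,338 = 0.950483.
P(at least one) = 1 − (1−p₁)(1−p₂) = 1 − 0.039714 × 0.049517 = 0.998033.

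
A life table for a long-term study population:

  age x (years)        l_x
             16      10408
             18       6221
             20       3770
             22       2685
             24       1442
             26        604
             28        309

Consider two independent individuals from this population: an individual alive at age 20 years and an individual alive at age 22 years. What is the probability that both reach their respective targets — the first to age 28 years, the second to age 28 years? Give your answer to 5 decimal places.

p₁ = l_28/l_20 = 309/3770 = 0.081963; p₂ = l_28/l_22 = 309/2685 = 0.115084.
P(both) = p₁ × p₂ = 0.081963 × 0.115084 = 0.009433.

0.00943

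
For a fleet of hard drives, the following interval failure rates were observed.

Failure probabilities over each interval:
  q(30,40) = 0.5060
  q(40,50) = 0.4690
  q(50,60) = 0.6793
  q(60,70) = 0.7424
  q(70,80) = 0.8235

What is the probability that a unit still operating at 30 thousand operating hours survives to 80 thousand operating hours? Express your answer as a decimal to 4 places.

0.0038

P(survive 30→80) = (1 − 0.5060) × (1 − 0.4690) × (1 − 0.6793) × (1 − 0.7424) × (1 − 0.8235).
= 0.4940 × 0.5310 × 0.3207 × 0.2576 × 0.1765 = 0.003825.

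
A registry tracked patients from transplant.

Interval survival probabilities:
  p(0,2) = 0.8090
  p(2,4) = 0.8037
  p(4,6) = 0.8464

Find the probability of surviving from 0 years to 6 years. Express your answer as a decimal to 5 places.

0.55032

Survival from 0 to 6 is the product of surviving each interval: 0.8090 × 0.8037 × 0.8464.
= 0.550324.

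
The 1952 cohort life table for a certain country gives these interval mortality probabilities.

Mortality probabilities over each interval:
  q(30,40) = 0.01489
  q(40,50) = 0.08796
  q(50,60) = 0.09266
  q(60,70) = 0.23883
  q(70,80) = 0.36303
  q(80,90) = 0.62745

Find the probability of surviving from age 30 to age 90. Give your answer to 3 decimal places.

0.147

P(survive 30→90) = (1 − 0.01489) × (1 − 0.08796) × (1 − 0.09266) × (1 − 0.23883) × (1 − 0.36303) × (1 − 0.62745).
= 0.98511 × 0.91204 × 0.90734 × 0.76117 × 0.63697 × 0.37255 = 0.147250.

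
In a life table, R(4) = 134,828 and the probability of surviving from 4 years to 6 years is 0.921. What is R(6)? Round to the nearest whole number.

124177

R(6) = R(4) × p = 134,828 × 0.921 = 124177.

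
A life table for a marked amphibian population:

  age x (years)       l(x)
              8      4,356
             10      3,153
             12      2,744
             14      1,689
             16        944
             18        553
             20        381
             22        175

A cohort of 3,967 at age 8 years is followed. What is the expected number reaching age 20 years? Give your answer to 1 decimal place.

347.0

The relevant probability is 381/4,356 = 0.087466.
Expected number = 3,967 × 0.087466 = 347.0.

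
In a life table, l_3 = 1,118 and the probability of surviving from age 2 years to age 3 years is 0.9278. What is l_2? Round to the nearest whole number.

l_2 = l_3 / p = 1,118 / 0.9278 = 1205.

1205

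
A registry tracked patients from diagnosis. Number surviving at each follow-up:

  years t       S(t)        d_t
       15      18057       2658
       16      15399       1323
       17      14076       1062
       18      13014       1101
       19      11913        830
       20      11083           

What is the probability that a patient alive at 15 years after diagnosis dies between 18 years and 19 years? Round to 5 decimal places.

This is the probability of reaching 18 but not 19, conditional on being alive at 15: (S(18) − S(19)) / S(15).
= (13014 − 11913) / 18057 = 1101 / 18057 = 0.060974.

0.06097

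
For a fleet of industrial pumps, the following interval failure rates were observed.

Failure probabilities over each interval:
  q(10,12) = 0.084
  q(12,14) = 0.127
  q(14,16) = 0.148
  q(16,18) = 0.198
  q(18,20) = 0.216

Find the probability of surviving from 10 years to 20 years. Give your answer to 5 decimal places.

Survival from 10 to 20 is the product of surviving each interval: (1 − 0.084) × (1 − 0.127) × (1 − 0.148) × (1 − 0.198) × (1 − 0.216).
= 0.916 × 0.873 × 0.852 × 0.802 × 0.784 = 0.428390.

0.42839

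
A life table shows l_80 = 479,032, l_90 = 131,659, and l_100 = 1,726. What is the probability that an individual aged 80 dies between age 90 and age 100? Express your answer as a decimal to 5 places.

0.27124

We want 10|10q80 = (l_90 − l_100)/l_80.
This is the probability of reaching 90 but not 100, conditional on being alive at 80: (l_90 − l_100) / l_80.
= (131,659 − 1,726) / 479,032 = 129,933 / 479,032 = 0.271241.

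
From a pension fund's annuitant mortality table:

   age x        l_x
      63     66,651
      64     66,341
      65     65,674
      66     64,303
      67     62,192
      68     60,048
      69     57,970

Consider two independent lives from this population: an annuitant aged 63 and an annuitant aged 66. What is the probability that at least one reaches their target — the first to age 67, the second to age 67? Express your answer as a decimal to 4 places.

p₁ = l_67/l_63 = 62,192/66,651 = 0.933099; p₂ = l_67/l_66 = 62,192/64,303 = 0.967171.
P(at least one) = 1 − (1−p₁)(1−p₂) = 1 − 0.066901 × 0.032829 = 0.997804.

0.9978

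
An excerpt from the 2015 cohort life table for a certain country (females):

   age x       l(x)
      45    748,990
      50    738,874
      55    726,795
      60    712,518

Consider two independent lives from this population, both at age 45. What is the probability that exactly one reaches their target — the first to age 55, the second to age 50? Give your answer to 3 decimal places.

p₁ = l(55)/l(45) = 726,795/748,990 = 0.970367; p₂ = l(50)/l(45) = 738,874/748,990 = 0.986494.
P(exactly one) = p₁(1−p₂) + (1−p₁)p₂ = 0.013106 + 0.029233 = 0.042339.

0.042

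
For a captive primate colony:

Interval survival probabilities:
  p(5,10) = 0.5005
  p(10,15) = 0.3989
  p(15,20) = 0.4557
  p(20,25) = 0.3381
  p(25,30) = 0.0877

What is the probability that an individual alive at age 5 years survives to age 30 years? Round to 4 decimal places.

Chaining the interval survival probabilities: 0.5005 × 0.3989 × 0.4557 × 0.3381 × 0.0877.
= 0.002698.

0.0027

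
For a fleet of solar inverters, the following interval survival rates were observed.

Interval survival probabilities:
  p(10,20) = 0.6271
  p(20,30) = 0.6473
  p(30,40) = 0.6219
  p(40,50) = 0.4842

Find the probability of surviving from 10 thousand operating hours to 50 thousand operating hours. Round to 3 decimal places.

P(survive 10→50) = 0.6271 × 0.6473 × 0.6219 × 0.4842.
= 0.122233.

0.122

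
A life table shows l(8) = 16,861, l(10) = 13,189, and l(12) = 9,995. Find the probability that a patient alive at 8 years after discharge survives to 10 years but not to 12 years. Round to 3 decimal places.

This is the probability of reaching 10 but not 12, conditional on being alive at 8: (l(10) − l(12)) / l(8).
= (13,189 − 9,995) / 16,861 = 3,194 / 16,861 = 0.189431.

0.189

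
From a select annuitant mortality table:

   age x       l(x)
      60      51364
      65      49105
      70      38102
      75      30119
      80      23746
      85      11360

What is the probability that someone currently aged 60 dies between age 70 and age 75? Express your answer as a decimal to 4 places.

0.1554

This is the probability of reaching 70 but not 75, conditional on being alive at 60: (l(70) − l(75)) / l(60).
= (38102 − 30119) / 51364 = 7983 / 51364 = 0.155420.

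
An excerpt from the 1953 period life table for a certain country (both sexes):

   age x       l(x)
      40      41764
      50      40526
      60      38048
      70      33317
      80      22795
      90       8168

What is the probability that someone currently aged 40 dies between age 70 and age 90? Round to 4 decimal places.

0.6022

This is the probability of reaching 70 but not 90, conditional on being alive at 40: (l(70) − l(90)) / l(40).
= (33317 − 8168) / 41764 = 25149 / 41764 = 0.602169.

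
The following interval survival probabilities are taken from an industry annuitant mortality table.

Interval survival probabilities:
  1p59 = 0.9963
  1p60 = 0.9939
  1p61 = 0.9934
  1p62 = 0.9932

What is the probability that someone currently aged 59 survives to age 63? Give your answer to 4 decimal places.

0.9770

The overall survival probability is 0.9963 × 0.9939 × 0.9934 × 0.9932.
= 0.976998.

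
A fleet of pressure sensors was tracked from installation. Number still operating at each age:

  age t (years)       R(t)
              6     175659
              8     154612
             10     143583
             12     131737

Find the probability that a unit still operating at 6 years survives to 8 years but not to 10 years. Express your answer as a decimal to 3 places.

This is the probability of reaching 8 but not 10, conditional on being operational at 6: (R(8) − R(10)) / R(6).
= (154612 − 143583) / 175659 = 11029 / 175659 = 0.062786.

0.063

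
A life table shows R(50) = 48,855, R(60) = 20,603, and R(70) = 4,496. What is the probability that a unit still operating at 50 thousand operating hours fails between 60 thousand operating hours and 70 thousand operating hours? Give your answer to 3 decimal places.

This is the probability of reaching 60 but not 70, conditional on being operational at 50: (R(60) − R(70)) / R(50).
= (20,603 − 4,496) / 48,855 = 16,107 / 48,855 = 0.329690.

0.330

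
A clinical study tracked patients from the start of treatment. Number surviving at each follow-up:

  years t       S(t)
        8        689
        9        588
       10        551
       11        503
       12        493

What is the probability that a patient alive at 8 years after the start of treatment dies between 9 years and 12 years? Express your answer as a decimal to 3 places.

0.138

This is the probability of reaching 9 but not 12, conditional on being alive at 8: (S(9) − S(12)) / S(8).
= (588 − 493) / 689 = 95 / 689 = 0.137881.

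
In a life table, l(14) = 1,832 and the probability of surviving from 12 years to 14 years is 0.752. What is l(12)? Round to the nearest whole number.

2436

l(12) = l(14) / p = 1,832 / 0.752 = 2436.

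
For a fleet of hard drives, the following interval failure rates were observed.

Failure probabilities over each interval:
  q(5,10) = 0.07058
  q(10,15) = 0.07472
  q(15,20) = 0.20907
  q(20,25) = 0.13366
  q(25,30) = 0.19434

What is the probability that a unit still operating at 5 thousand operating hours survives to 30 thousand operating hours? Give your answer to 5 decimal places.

Chaining the interval survival probabilities: (1 − 0.07058) × (1 − 0.07472) × (1 − 0.20907) × (1 − 0.13366) × (1 − 0.19434).
= 0.92942 × 0.92528 × 0.79093 × 0.86634 × 0.80566 = 0.474748.

0.47475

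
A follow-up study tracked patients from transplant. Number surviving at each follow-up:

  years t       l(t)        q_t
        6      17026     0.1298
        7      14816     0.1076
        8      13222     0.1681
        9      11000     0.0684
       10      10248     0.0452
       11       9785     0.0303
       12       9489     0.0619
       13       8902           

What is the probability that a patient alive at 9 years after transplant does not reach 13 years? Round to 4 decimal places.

P(die before 13 | alive at 9) = 1 − l(13)/l(9) = 1 − 8902/11000 = (2098)/11000 = 0.190727.

0.1907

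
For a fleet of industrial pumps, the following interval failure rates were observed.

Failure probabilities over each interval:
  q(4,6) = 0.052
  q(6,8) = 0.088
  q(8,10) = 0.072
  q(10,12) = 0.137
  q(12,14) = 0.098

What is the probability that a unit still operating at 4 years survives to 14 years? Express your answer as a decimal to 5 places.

0.62455

The overall survival probability is (1 − 0.052) × (1 − 0.088) × (1 − 0.072) × (1 − 0.137) × (1 − 0.098).
= 0.948 × 0.912 × 0.928 × 0.863 × 0.902 = 0.624552.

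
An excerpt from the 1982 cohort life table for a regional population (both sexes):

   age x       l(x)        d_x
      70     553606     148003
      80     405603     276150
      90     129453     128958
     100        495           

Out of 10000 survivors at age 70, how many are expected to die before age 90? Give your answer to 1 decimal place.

The relevant probability is 1 − 129453/553606 = 0.766164.
Expected number = 10000 × 0.766164 = 7661.6.

7661.6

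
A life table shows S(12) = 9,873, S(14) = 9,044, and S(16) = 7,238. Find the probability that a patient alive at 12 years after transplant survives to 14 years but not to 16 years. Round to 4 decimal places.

0.1829

This is the probability of reaching 14 but not 16, conditional on being alive at 12: (S(14) − S(16)) / S(12).
= (9,044 − 7,238) / 9,873 = 1,806 / 9,873 = 0.182923.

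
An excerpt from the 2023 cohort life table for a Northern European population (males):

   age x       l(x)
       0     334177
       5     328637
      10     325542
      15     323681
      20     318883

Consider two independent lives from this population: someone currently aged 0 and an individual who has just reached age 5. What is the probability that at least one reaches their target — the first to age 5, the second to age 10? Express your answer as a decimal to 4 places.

p₁ = l(5)/l(0) = 328637/334177 = 0.983422; p₂ = l(10)/l(5) = 325542/328637 = 0.990582.
P(at least one) = 1 − (1−p₁)(1−p₂) = 1 − 0.016578 × 0.009418 = 0.999844.

0.9998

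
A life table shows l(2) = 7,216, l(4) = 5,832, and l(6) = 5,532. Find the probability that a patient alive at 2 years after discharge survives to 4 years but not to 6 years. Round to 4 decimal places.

0.0416

This is the probability of reaching 4 but not 6, conditional on being alive at 2: (l(4) − l(6)) / l(2).
= (5,832 − 5,532) / 7,216 = 300 / 7,216 = 0.041574.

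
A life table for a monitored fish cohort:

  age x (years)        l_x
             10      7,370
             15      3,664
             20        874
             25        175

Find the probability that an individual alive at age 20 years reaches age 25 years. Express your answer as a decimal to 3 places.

0.200

The conditional survival probability is l_25/l_20 = 175/874 = 0.200229.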